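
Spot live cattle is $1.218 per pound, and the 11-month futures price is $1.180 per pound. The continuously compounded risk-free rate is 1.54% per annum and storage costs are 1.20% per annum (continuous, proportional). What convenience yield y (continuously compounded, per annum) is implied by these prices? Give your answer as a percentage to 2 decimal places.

F = S·e^((r+u−y)T) ⇒ (r+u−y) = ln(F/S)/T
ln(1.180/1.218) = -0.031696; /T ⇒ -0.034577
y = r + u − ln(F/S)/T = 0.0154 + 0.0120 + 0.034577 = 0.061977
y = 6.20%

6.20%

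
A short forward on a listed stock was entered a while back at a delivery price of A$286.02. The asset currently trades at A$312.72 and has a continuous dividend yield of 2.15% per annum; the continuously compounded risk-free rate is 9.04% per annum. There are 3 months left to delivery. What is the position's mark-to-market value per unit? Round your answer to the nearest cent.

Current fair forward for the remaining 3 months: F = S·e^((r − q)·T), (r − q) = 0.0904 − 0.0215 = 0.0689
F = 312.72 · e^(0.0689 × 3/12) = 312.72 × 1.017374 = 318.1532
Value of long forward = (F − K)·e^(−rT) = (318.1532 − 286.02) · e^(−0.0904·3/12)
= 32.1332 × 0.977653 = 31.42
Short position value = −(long value) = -A$31.42

-A$31.42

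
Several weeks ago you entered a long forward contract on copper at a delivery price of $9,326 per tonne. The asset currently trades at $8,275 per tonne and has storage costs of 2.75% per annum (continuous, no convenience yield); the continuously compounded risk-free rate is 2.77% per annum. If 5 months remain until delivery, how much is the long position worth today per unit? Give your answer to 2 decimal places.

Current fair forward for the remaining 5 months: F = S·e^((r + u)·T), (r + u) = 0.0277 + 0.0275 = 0.0552
F = 8275 · e^(0.0552 × 5/12) = 8275 × 1.02326654 = 8467.5306
Value of long forward = (F − K)·e^(−rT) = (8467.5306 − 9326) · e^(−0.0277·5/12)
= -858.4694 × 0.98852468 = -848.62

-$848.62 per tonne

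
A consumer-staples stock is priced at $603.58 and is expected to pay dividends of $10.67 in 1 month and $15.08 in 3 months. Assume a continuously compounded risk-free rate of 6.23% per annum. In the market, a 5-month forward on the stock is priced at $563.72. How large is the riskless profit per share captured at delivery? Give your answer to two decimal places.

PV(dividends) I = 10.67·e^(−0.0623·1/12) + 15.08·e^(−0.0623·3/12) = 25.4617
Fair forward F* = (S − I)·e^(rT) = (603.58 − 25.4617)·e^0.025958 = 578.1183 × 1.026298 = 593.3217
Market $563.72 < fair 593.3217: forward underpriced → reverse cash-and-carry (short the stock, invest proceeds at r, pay the dividends, go long the forward).
Profit at T = |F_mkt − F*| = |563.72 − 593.3217| = $29.60 per share

$29.60 per share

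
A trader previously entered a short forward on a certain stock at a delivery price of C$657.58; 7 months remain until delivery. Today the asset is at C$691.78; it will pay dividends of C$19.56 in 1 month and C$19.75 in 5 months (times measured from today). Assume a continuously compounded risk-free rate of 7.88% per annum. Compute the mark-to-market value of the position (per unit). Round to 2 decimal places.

-C$25.20

PV(remaining dividends) I = 19.56·e^(−0.0788·1/12) + 19.75·e^(−0.0788·5/12) = 38.5440
Current forward F = (S − I)·e^(rT) = (691.78 − 38.5440)·e^(0.0788·7/12) = 653.2360 × 1.047040 = 683.9642
Value (long) = (F − K)·e^(−rT) = (683.9642 − 657.58) × 0.955074 = 25.1989
Short position value = −(long value) = -C$25.20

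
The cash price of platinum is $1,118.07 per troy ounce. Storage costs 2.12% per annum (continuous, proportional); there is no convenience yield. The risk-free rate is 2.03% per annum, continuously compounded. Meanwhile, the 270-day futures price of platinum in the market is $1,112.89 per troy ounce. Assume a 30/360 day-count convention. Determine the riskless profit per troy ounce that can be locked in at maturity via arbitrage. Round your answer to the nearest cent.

$40.53 per troy ounce

Fair futures: F* = S·e^(carry·T), with carry = (r + u) = 0.0203 + 0.0212 = 0.0415
F* = 1118.07 · e^(0.0415 × 270/360) = 1118.07 · e^0.03112500 = 1118.07 × 1.03161445 = $1153.4172
Market $1112.89 < fair $1153.4172: forward underpriced → reverse cash-and-carry (short spot, go long the forward).
At maturity, profit = |F_mkt − F*| = |1112.89 − 1153.4172| = $40.53 per troy ounce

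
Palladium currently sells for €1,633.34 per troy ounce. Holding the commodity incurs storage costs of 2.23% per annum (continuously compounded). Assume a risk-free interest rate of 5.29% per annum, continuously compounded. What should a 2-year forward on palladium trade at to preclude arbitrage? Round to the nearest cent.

Net carry = r + u − y = 0.0529 + 0.0223 − 0.0000 = 0.0752
F = S·e^((r+u−y)T) = 1633.34 · e^(0.0752 × 2) = 1633.34 · e^0.15040000
= 1633.34 × 1.16229907 = €1,898.43 per troy ounce

€1,898.43 per troy ounce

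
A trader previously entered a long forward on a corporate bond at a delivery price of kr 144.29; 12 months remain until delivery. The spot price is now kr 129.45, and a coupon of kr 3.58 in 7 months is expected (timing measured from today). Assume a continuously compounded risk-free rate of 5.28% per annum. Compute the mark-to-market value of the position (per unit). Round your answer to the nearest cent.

PV(remaining coupons) I = 3.58·e^(−0.0528·7/12) = 3.4714
Current forward F = (S − I)·e^(rT) = (129.45 − 3.4714)·e^(0.0528·12/12) = 125.9786 × 1.054219 = 132.8090
Value (long) = (F − K)·e^(−rT) = (132.8090 − 144.29) × 0.948570 = -10.8905
Value = -kr 10.89

-kr 10.89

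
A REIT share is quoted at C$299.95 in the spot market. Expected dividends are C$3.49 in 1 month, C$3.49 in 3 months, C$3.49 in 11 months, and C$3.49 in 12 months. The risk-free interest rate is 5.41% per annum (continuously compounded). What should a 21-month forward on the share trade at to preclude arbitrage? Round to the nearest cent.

C$314.85

PV(dividends) I = 3.49·e^(−0.0541·1/12) + 3.49·e^(−0.0541·3/12) + 3.49·e^(−0.0541·11/12) + 3.49·e^(−0.0541·12/12)
I = 3.4743 + 3.4431 + 3.3211 + 3.3062 = 13.5447
F = (S − I)·e^(rT) = (299.95 − 13.5447) · e^(0.0541·21/12)
= 286.4053 · e^0.094675 = 286.4053 × 1.099302 = C$314.85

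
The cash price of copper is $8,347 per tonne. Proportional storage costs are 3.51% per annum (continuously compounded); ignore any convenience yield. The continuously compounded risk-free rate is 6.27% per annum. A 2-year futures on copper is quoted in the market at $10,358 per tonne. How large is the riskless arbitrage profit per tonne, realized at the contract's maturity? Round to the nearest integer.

$208 per tonne

Fair futures: F* = S·e^(carry·T), with carry = (r + u) = 0.0627 + 0.0351 = 0.0978
F* = 8347 · e^(0.0978 × 2) = 8347 · e^0.195600 = 8347 × 1.216040 = $10150.2859
Market $10358 > fair $10150.2859: forward overpriced → cash-and-carry (buy spot, short the forward).
At maturity, profit = |F_mkt − F*| = |10358 − 10150.2859| = $208 per tonne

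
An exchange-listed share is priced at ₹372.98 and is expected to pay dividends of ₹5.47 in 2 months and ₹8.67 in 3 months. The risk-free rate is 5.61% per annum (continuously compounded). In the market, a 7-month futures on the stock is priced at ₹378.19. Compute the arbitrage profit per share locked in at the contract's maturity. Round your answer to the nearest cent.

PV(dividends) I = 5.47·e^(−0.0561·2/12) + 8.67·e^(−0.0561·3/12) = 13.9683
Fair futures F* = (S − I)·e^(rT) = (372.98 − 13.9683)·e^0.032725 = 359.0117 × 1.033266 = 370.9546
Market ₹378.19 > fair 370.9546: forward overpriced → cash-and-carry (borrow at r, buy the stock and collect the dividends, short the forward).
Profit at T = |F_mkt − F*| = |378.19 − 370.9546| = ₹7.24 per share

₹7.24 per share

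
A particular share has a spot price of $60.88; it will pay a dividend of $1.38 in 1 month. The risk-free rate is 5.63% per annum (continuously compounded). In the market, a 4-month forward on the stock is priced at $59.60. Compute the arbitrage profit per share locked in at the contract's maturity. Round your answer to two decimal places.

$1.03 per share

PV(dividends) I = 1.38·e^(−0.0563·1/12) = 1.3735
Fair forward F* = (S − I)·e^(rT) = (60.88 − 1.3735)·e^0.018767 = 59.5065 × 1.018944 = 60.6338
Market $59.60 < fair 60.6338: forward underpriced → reverse cash-and-carry (short the stock, invest proceeds at r, pay the dividends, go long the forward).
Profit at T = |F_mkt − F*| = |59.60 − 60.6338| = $1.03 per share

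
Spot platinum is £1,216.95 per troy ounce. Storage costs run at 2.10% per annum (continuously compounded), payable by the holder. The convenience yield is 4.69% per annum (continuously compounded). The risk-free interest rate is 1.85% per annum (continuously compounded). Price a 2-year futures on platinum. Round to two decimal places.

Net carry = r + u − y = 0.0185 + 0.0210 − 0.0469 = -0.0074
F = S·e^((r+u−y)T) = 1216.95 · e^(-0.0074 × 2) = 1216.95 · e^-0.01480000
= 1216.95 × 0.98530898 = £1,199.07 per troy ounce

£1,199.07 per troy ounce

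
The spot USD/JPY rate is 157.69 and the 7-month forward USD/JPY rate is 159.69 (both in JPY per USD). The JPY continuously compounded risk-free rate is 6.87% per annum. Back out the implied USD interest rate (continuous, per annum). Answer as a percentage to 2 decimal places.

4.71%

F = S·e^((r_JPY − r_USD)T) ⇒ r_USD = r_JPY − ln(F/S)/T
ln(159.69/157.69) = 0.012603; /(7/12) = 0.021605
r_USD = 0.0687 − 0.021605 = 0.047095
r_USD = 4.71%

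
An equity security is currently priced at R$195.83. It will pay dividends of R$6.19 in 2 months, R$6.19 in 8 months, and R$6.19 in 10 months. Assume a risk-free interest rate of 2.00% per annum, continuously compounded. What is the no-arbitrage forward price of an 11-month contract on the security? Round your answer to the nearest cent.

PV(dividends) I = 6.19·e^(−0.0200·2/12) + 6.19·e^(−0.0200·8/12) + 6.19·e^(−0.0200·10/12)
I = 6.1694 + 6.1080 + 6.0877 = 18.3651
F = (S − I)·e^(rT) = (195.83 − 18.3651) · e^(0.0200·11/12)
= 177.4649 · e^0.018333 = 177.4649 × 1.018502 = R$180.75

R$180.75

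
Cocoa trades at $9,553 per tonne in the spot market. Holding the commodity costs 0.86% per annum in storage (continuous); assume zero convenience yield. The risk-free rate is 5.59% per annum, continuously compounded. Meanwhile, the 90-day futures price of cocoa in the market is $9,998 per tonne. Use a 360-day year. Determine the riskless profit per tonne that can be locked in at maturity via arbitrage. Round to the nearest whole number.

Fair futures: F* = S·e^(carry·T), with carry = (r + u) = 0.0559 + 0.0086 = 0.0645
F* = 9553 · e^(0.0645 × 90/360) = 9553 · e^0.016125 = 9553 × 1.016256 = $9708.2936
Market $9998 > fair $9708.2936: forward overpriced → cash-and-carry (buy spot, short the forward).
At maturity, profit = |F_mkt − F*| = |9998 − 9708.2936| = $290 per tonne

$290 per tonne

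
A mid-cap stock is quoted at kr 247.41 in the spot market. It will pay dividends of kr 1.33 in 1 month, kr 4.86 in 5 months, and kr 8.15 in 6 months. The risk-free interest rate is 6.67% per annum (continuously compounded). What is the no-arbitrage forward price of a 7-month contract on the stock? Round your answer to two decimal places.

kr 242.74

PV(dividends) I = 1.33·e^(−0.0667·1/12) + 4.86·e^(−0.0667·5/12) + 8.15·e^(−0.0667·6/12)
I = 1.3226 + 4.7268 + 7.8827 = 13.9321
F = (S − I)·e^(rT) = (247.41 − 13.9321) · e^(0.0667·7/12)
= 233.4779 · e^0.038908 = 233.4779 × 1.039675 = kr 242.74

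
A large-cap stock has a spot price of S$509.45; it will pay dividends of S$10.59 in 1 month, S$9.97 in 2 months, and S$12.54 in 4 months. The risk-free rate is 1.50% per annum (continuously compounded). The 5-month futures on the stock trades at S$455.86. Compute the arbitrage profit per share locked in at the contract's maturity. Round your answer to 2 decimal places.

S$23.58 per share

PV(dividends) I = 10.59·e^(−0.0150·1/12) + 9.97·e^(−0.0150·2/12) + 12.54·e^(−0.0150·4/12) = 32.9993
Fair futures F* = (S − I)·e^(rT) = (509.45 − 32.9993)·e^0.006250 = 476.4507 × 1.006270 = 479.4380
Market S$455.86 < fair 479.4380: forward underpriced → reverse cash-and-carry (short the stock, invest proceeds at r, pay the dividends, go long the forward).
Profit at T = |F_mkt − F*| = |455.86 − 479.4380| = S$23.58 per share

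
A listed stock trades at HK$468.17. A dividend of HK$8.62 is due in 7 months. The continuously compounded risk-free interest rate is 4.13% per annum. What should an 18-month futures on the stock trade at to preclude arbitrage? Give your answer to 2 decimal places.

HK$489.14

PV(dividends) I = 8.62·e^(−0.0413·7/12)
I = 8.4148
F = (S − I)·e^(rT) = (468.17 − 8.4148) · e^(0.0413·18/12)
= 459.7552 · e^0.061950 = 459.7552 × 1.063909 = HK$489.14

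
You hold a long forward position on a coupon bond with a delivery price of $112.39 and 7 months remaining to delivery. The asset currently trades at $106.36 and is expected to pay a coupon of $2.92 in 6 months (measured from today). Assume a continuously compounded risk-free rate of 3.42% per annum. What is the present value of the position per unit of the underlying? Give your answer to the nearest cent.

-$6.68

PV(remaining coupons) I = 2.92·e^(−0.0342·6/12) = 2.8705
Current forward F = (S − I)·e^(rT) = (106.36 − 2.8705)·e^(0.0342·7/12) = 103.4895 × 1.020150 = 105.5748
Value (long) = (F − K)·e^(−rT) = (105.5748 − 112.39) × 0.980248 = -6.6806
Value = -$6.68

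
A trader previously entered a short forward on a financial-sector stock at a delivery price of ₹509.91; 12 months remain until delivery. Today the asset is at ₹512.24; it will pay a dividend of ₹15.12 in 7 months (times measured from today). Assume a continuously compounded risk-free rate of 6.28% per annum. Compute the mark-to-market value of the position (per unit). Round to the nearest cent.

PV(remaining dividends) I = 15.12·e^(−0.0628·7/12) = 14.5761
Current forward F = (S − I)·e^(rT) = (512.24 − 14.5761)·e^(0.0628·12/12) = 497.6639 × 1.064814 = 529.9195
Value (long) = (F − K)·e^(−rT) = (529.9195 − 509.91) × 0.939131 = 18.7915
Short position value = −(long value) = -₹18.79

-₹18.79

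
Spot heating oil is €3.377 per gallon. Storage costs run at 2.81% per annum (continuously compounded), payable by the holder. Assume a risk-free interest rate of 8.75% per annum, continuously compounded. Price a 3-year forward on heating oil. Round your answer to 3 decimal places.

€4.777 per gallon

Net carry = r + u − y = 0.0875 + 0.0281 − 0.0000 = 0.1156
F = S·e^((r+u−y)T) = 3.377 · e^(0.1156 × 3) = 3.377 · e^0.346800
= 3.377 × 1.414534 = €4.777 per gallon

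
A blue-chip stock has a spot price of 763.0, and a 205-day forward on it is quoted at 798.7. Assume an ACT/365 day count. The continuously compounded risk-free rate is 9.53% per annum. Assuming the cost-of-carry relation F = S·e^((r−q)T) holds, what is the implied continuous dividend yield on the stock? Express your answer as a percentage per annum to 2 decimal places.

1.39%

From F = S·e^((r−q)T): (r − q) = ln(F/S)/T
ln(798.7/763.0) = ln(1.046789) = 0.045727
(r − q) = 0.045727 / (205/365) = 0.081416
q = r − ln(F/S)/T = 0.0953 − 0.081416 = 0.013884
q = 1.39%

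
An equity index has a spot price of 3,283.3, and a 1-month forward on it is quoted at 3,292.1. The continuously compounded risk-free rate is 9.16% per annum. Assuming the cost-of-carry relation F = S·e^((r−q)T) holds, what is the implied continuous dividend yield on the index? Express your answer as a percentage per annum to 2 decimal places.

From F = S·e^((r−q)T): (r − q) = ln(F/S)/T
ln(3292.1/3283.3) = ln(1.002680) = 0.002676
(r − q) = 0.002676 / (1/12) = 0.032112
q = r − ln(F/S)/T = 0.0916 − 0.032112 = 0.059488
q = 5.95%

5.95%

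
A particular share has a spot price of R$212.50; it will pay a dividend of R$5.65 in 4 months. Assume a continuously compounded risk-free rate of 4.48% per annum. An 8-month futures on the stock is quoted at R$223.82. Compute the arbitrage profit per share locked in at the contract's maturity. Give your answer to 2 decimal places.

R$10.61 per share

PV(dividends) I = 5.65·e^(−0.0448·4/12) = 5.5663
Fair futures F* = (S − I)·e^(rT) = (212.50 − 5.5663)·e^0.029867 = 206.9337 × 1.030317 = 213.2073
Market R$223.82 > fair 213.2073: forward overpriced → cash-and-carry (borrow at r, buy the stock and collect the dividends, short the forward).
Profit at T = |F_mkt − F*| = |223.82 − 213.2073| = R$10.61 per share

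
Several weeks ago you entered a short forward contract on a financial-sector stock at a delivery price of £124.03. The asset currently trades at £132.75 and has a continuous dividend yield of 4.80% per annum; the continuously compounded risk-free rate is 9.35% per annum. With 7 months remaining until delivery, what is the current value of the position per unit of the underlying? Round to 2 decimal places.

-£11.64

Current fair forward for the remaining 7 months: F = S·e^((r − q)·T), (r − q) = 0.0935 − 0.0480 = 0.0455
F = 132.75 · e^(0.0455 × 7/12) = 132.75 × 1.026897 = 136.3206
Value of long forward = (F − K)·e^(−rT) = (136.3206 − 124.03) · e^(−0.0935·7/12)
= 12.2906 × 0.946919 = 11.64
Short position value = −(long value) = -£11.64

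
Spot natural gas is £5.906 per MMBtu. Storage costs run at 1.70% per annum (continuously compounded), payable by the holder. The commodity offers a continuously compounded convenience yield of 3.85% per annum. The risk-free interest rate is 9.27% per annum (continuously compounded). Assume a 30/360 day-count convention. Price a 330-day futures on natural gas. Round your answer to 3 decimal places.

£6.304 per MMBtu

Net carry = r + u − y = 0.0927 + 0.0170 − 0.0385 = 0.0712
F = S·e^((r+u−y)T) = 5.906 · e^(0.0712 × 330/360) = 5.906 · e^0.065267
= 5.906 × 1.067444 = £6.304 per MMBtu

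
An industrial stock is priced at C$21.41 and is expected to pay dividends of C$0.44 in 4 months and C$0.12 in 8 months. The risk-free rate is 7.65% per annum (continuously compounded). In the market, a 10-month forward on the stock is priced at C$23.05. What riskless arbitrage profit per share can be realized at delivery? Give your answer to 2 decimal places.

PV(dividends) I = 0.44·e^(−0.0765·4/12) + 0.12·e^(−0.0765·8/12) = 0.5430
Fair forward F* = (S − I)·e^(rT) = (21.41 − 0.5430)·e^0.063750 = 20.8670 × 1.065826 = 22.2406
Market C$23.05 > fair 22.2406: forward overpriced → cash-and-carry (borrow at r, buy the stock and collect the dividends, short the forward).
Profit at T = |F_mkt − F*| = |23.05 − 22.2406| = C$0.81 per share

C$0.81 per share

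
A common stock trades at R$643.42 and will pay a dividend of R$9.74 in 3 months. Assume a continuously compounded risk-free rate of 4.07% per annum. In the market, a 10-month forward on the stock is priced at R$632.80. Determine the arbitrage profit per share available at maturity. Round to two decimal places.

PV(dividends) I = 9.74·e^(−0.0407·3/12) = 9.6414
Fair forward F* = (S − I)·e^(rT) = (643.42 − 9.6414)·e^0.033917 = 633.7786 × 1.034499 = 655.6433
Market R$632.80 < fair 655.6433: forward underpriced → reverse cash-and-carry (short the stock, invest proceeds at r, pay the dividends, go long the forward).
Profit at T = |F_mkt − F*| = |632.80 − 655.6433| = R$22.84 per share

R$22.84 per share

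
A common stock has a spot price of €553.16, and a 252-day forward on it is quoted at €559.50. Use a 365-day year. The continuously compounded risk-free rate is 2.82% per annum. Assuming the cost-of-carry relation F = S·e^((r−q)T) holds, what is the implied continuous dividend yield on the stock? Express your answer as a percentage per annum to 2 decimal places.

From F = S·e^((r−q)T): (r − q) = ln(F/S)/T
ln(559.50/553.16) = ln(1.011461) = 0.011396
(r − q) = 0.011396 / (252/365) = 0.016506
q = r − ln(F/S)/T = 0.0282 − 0.016506 = 0.011694
q = 1.17%

1.17%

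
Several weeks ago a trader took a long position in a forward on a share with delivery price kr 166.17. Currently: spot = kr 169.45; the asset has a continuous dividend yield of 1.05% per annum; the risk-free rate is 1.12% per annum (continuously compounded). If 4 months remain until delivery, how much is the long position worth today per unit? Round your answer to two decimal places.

kr 3.31

Current fair forward for the remaining 4 months: F = S·e^((r − q)·T), (r − q) = 0.0112 − 0.0105 = 0.0007
F = 169.45 · e^(0.0007 × 4/12) = 169.45 × 1.000233 = 169.4895
Value of long forward = (F − K)·e^(−rT) = (169.4895 − 166.17) · e^(−0.0112·4/12)
= 3.3195 × 0.996274 = 3.31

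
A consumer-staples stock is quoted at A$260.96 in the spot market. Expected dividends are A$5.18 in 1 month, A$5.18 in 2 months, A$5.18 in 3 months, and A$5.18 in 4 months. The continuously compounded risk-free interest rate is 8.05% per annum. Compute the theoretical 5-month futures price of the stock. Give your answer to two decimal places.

PV(dividends) I = 5.18·e^(−0.0805·1/12) + 5.18·e^(−0.0805·2/12) + 5.18·e^(−0.0805·3/12) + 5.18·e^(−0.0805·4/12)
I = 5.1454 + 5.1110 + 5.0768 + 5.0429 = 20.3761
F = (S − I)·e^(rT) = (260.96 − 20.3761) · e^(0.0805·5/12)
= 240.5839 · e^0.033542 = 240.5839 × 1.034111 = A$248.79

A$248.79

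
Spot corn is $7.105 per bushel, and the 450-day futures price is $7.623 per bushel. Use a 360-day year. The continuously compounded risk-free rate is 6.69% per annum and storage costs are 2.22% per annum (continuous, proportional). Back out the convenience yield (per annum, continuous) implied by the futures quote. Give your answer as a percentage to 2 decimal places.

F = S·e^((r+u−y)T) ⇒ (r+u−y) = ln(F/S)/T
ln(7.623/7.105) = 0.070371; /T ⇒ 0.056297
y = r + u − ln(F/S)/T = 0.0669 + 0.0222 − 0.056297 = 0.032803
y = 3.28%

3.28%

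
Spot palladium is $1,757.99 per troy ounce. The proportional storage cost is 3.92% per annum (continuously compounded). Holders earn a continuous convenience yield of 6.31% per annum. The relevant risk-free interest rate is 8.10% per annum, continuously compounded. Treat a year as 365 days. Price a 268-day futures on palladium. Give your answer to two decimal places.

$1,833.26 per troy ounce

Net carry = r + u − y = 0.0810 + 0.0392 − 0.0631 = 0.0571
F = S·e^((r+u−y)T) = 1757.99 · e^(0.0571 × 268/365) = 1757.99 · e^0.04192548
= 1757.99 × 1.04281677 = $1,833.26 per troy ounce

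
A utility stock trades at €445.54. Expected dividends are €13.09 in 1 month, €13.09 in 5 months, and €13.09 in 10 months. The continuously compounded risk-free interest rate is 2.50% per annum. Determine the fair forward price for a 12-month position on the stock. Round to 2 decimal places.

€417.00

PV(dividends) I = 13.09·e^(−0.0250·1/12) + 13.09·e^(−0.0250·5/12) + 13.09·e^(−0.0250·10/12)
I = 13.0628 + 12.9544 + 12.8201 = 38.8373
F = (S − I)·e^(rT) = (445.54 − 38.8373) · e^(0.0250·12/12)
= 406.7027 · e^0.025000 = 406.7027 × 1.025315 = €417.00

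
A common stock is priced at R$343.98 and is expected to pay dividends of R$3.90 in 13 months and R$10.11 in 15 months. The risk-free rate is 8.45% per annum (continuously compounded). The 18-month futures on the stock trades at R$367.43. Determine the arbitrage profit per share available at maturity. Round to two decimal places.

R$8.67 per share

PV(dividends) I = 3.90·e^(−0.0845·13/12) + 10.11·e^(−0.0845·15/12) = 12.6554
Fair futures F* = (S − I)·e^(rT) = (343.98 − 12.6554)·e^0.126750 = 331.3246 × 1.135133 = 376.0975
Market R$367.43 < fair 376.0975: forward underpriced → reverse cash-and-carry (short the stock, invest proceeds at r, pay the dividends, go long the forward).
Profit at T = |F_mkt − F*| = |367.43 − 376.0975| = R$8.67 per share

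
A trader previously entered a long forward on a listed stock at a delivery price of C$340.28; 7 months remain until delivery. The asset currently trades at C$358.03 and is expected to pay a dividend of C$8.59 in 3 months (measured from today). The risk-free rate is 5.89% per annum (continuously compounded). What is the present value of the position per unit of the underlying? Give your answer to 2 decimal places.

PV(remaining dividends) I = 8.59·e^(−0.0589·3/12) = 8.4644
Current forward F = (S − I)·e^(rT) = (358.03 − 8.4644)·e^(0.0589·7/12) = 349.5656 × 1.034955 = 361.7847
Value (long) = (F − K)·e^(−rT) = (361.7847 − 340.28) × 0.966225 = 20.7784
Value = C$20.78

C$20.78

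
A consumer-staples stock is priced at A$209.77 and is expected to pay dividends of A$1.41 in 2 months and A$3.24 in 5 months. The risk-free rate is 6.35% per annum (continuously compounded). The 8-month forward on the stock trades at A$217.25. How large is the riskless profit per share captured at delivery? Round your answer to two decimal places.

A$3.16 per share

PV(dividends) I = 1.41·e^(−0.0635·2/12) + 3.24·e^(−0.0635·5/12) = 4.5506
Fair forward F* = (S − I)·e^(rT) = (209.77 − 4.5506)·e^0.042333 = 205.2194 × 1.043242 = 214.0935
Market A$217.25 > fair 214.0935: forward overpriced → cash-and-carry (borrow at r, buy the stock and collect the dividends, short the forward).
Profit at T = |F_mkt − F*| = |217.25 − 214.0935| = A$3.16 per share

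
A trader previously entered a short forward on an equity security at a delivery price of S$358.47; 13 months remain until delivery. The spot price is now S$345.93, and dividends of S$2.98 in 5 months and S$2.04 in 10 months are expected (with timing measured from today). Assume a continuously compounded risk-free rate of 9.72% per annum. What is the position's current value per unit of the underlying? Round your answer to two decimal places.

PV(remaining dividends) I = 2.98·e^(−0.0972·5/12) + 2.04·e^(−0.0972·10/12) = 4.7430
Current forward F = (S − I)·e^(rT) = (345.93 − 4.7430)·e^(0.0972·13/12) = 341.1870 × 1.111044 = 379.0738
Value (long) = (F − K)·e^(−rT) = (379.0738 − 358.47) × 0.900054 = 18.5445
Short position value = −(long value) = -S$18.54

-S$18.54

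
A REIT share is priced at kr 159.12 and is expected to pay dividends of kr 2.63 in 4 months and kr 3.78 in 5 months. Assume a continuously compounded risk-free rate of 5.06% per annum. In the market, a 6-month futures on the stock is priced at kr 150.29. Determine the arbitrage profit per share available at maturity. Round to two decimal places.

kr 6.46 per share

PV(dividends) I = 2.63·e^(−0.0506·4/12) + 3.78·e^(−0.0506·5/12) = 6.2872
Fair futures F* = (S − I)·e^(rT) = (159.12 − 6.2872)·e^0.025300 = 152.8328 × 1.025623 = 156.7488
Market kr 150.29 < fair 156.7488: forward underpriced → reverse cash-and-carry (short the stock, invest proceeds at r, pay the dividends, go long the forward).
Profit at T = |F_mkt − F*| = |150.29 − 156.7488| = kr 6.46 per share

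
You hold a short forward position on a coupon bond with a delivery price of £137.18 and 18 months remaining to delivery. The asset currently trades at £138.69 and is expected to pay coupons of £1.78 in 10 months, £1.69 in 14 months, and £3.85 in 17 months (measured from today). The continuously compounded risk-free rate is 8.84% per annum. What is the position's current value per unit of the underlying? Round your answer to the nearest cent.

-£11.97

PV(remaining coupons) I = 1.78·e^(−0.0884·10/12) + 1.69·e^(−0.0884·14/12) + 3.85·e^(−0.0884·17/12) = 6.5748
Current forward F = (S − I)·e^(rT) = (138.69 − 6.5748)·e^(0.0884·18/12) = 132.1152 × 1.141793 = 150.8482
Value (long) = (F − K)·e^(−rT) = (150.8482 − 137.18) × 0.875815 = 11.9708
Short position value = −(long value) = -£11.97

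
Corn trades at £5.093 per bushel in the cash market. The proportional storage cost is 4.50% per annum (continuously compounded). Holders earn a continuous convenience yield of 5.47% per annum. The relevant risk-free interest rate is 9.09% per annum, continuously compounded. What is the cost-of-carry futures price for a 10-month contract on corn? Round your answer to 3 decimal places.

Net carry = r + u − y = 0.0909 + 0.0450 − 0.0547 = 0.0812
F = S·e^((r+u−y)T) = 5.093 · e^(0.0812 × 10/12) = 5.093 · e^0.067667
= 5.093 × 1.070009 = £5.450 per bushel

£5.450 per bushel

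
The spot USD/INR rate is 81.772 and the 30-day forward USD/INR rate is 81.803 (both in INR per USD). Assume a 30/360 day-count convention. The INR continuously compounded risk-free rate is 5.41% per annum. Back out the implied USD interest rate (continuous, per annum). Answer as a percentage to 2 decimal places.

F = S·e^((r_INR − r_USD)T) ⇒ r_USD = r_INR − ln(F/S)/T
ln(81.803/81.772) = 0.000379; /(30/360) = 0.004548
r_USD = 0.0541 − 0.004548 = 0.049552
r_USD = 4.96%

4.96%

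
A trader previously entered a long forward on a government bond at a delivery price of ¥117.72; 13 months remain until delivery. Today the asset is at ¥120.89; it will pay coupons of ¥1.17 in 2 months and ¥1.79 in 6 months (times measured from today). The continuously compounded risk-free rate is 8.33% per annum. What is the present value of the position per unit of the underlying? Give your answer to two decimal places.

¥10.46

PV(remaining coupons) I = 1.17·e^(−0.0833·2/12) + 1.79·e^(−0.0833·6/12) = 2.8708
Current forward F = (S − I)·e^(rT) = (120.89 − 2.8708)·e^(0.0833·13/12) = 118.0192 × 1.094439 = 129.1648
Value (long) = (F − K)·e^(−rT) = (129.1648 − 117.72) × 0.913710 = 10.4572
Value = ¥10.46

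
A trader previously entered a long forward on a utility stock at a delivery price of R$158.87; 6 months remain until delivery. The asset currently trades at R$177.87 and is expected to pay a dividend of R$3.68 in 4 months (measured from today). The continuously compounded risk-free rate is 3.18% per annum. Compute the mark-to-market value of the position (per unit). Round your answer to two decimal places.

R$17.86

PV(remaining dividends) I = 3.68·e^(−0.0318·4/12) = 3.6412
Current forward F = (S − I)·e^(rT) = (177.87 − 3.6412)·e^(0.0318·6/12) = 174.2288 × 1.016027 = 177.0212
Value (long) = (F − K)·e^(−rT) = (177.0212 − 158.87) × 0.984226 = 17.8649
Value = R$17.86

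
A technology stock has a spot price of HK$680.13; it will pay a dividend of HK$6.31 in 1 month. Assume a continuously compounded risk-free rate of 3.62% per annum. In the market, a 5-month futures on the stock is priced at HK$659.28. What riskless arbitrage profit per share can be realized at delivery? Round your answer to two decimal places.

HK$24.80 per share

PV(dividends) I = 6.31·e^(−0.0362·1/12) = 6.2910
Fair futures F* = (S − I)·e^(rT) = (680.13 − 6.2910)·e^0.015083 = 673.8390 × 1.015197 = 684.0793
Market HK$659.28 < fair 684.0793: forward underpriced → reverse cash-and-carry (short the stock, invest proceeds at r, pay the dividends, go long the forward).
Profit at T = |F_mkt − F*| = |659.28 − 684.0793| = HK$24.80 per share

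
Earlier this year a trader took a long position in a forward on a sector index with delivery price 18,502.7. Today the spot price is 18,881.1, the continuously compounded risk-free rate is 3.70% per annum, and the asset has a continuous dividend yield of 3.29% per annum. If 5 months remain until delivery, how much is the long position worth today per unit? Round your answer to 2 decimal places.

Current fair forward for the remaining 5 months: F = S·e^((r − q)·T), (r − q) = 0.0370 − 0.0329 = 0.0041
F = 18881.1 · e^(0.0041 × 5/12) = 18881.1 × 1.00170979 = 18913.3827
Value of long forward = (F − K)·e^(−rT) = (18913.3827 − 18502.7) · e^(−0.0370·5/12)
= 410.6827 × 0.98470156 = 404.40

404.40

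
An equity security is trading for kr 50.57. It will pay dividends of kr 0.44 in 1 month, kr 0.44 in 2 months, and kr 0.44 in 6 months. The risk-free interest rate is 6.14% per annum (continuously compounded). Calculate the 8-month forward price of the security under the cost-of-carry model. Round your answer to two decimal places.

kr 51.33

PV(dividends) I = 0.44·e^(−0.0614·1/12) + 0.44·e^(−0.0614·2/12) + 0.44·e^(−0.0614·6/12)
I = 0.4378 + 0.4355 + 0.4267 = 1.3000
F = (S − I)·e^(rT) = (50.57 − 1.3000) · e^(0.0614·8/12)
= 49.2700 · e^0.040933 = 49.2700 × 1.041782 = kr 51.33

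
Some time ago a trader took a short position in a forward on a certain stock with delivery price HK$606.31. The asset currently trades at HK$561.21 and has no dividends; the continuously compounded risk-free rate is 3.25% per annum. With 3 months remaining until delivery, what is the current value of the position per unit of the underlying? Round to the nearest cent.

Current fair forward for the remaining 3 months: F = S·e^(r·T), r = 0.0325
F = 561.21 · e^(0.0325 × 3/12) = 561.21 × 1.008158 = 565.7884
Value of long forward = (F − K)·e^(−rT) = (565.7884 − 606.31) · e^(−0.0325·3/12)
= -40.5216 × 0.991908 = -40.19
Short position value = −(long value) = HK$40.19

HK$40.19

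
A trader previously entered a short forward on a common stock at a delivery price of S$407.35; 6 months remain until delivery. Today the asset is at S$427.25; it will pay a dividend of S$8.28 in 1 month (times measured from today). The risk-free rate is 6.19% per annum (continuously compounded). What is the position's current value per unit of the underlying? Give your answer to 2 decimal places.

-S$24.08

PV(remaining dividends) I = 8.28·e^(−0.0619·1/12) = 8.2374
Current forward F = (S − I)·e^(rT) = (427.25 − 8.2374)·e^(0.0619·6/12) = 419.0126 × 1.031434 = 432.1838
Value (long) = (F − K)·e^(−rT) = (432.1838 − 407.35) × 0.969524 = 24.0770
Short position value = −(long value) = -S$24.08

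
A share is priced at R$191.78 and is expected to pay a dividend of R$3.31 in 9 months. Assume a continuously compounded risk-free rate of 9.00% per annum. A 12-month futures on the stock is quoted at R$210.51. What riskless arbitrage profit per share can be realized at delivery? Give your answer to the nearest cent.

PV(dividends) I = 3.31·e^(−0.0900·9/12) = 3.0939
Fair futures F* = (S − I)·e^(rT) = (191.78 − 3.0939)·e^0.090000 = 188.6861 × 1.094174 = 206.4554
Market R$210.51 > fair 206.4554: forward overpriced → cash-and-carry (borrow at r, buy the stock and collect the dividends, short the forward).
Profit at T = |F_mkt − F*| = |210.51 − 206.4554| = R$4.05 per share

R$4.05 per share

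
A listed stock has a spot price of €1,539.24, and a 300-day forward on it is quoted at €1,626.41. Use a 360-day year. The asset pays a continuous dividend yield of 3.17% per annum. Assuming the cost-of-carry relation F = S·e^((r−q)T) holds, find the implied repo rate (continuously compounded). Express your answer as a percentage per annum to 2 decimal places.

From F = S·e^((r−q)T): (r − q) = ln(F/S)/T
ln(1626.41/1539.24) = ln(1.056632) = 0.055086
(r − q) = 0.055086 / (300/360) = 0.066103
r = ln(F/S)/T + q = 0.066103 + 0.0317 = 0.097803
r = 9.78%

9.78%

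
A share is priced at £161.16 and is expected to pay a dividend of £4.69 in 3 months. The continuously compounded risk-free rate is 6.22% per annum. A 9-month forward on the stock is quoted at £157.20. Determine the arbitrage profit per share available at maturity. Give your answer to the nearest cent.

£6.82 per share

PV(dividends) I = 4.69·e^(−0.0622·3/12) = 4.6176
Fair forward F* = (S − I)·e^(rT) = (161.16 − 4.6176)·e^0.046650 = 156.5424 × 1.047755 = 164.0181
Market £157.20 < fair 164.0181: forward underpriced → reverse cash-and-carry (short the stock, invest proceeds at r, pay the dividends, go long the forward).
Profit at T = |F_mkt − F*| = |157.20 − 164.0181| = £6.82 per share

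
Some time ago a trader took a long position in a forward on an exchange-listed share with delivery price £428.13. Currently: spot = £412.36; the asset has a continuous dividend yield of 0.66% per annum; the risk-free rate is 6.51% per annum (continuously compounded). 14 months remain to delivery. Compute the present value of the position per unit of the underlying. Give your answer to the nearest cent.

£12.38

Current fair forward for the remaining 14 months: F = S·e^((r − q)·T), (r − q) = 0.0651 − 0.0066 = 0.0585
F = 412.36 · e^(0.0585 × 14/12) = 412.36 × 1.070633 = 441.4862
Value of long forward = (F − K)·e^(−rT) = (441.4862 − 428.13) · e^(−0.0651·14/12)
= 13.3562 × 0.926863 = 12.38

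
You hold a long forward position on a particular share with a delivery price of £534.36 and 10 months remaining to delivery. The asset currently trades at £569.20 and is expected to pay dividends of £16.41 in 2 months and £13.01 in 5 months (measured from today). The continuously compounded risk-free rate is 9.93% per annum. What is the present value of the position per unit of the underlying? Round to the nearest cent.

PV(remaining dividends) I = 16.41·e^(−0.0993·2/12) + 13.01·e^(−0.0993·5/12) = 28.6233
Current forward F = (S − I)·e^(rT) = (569.20 − 28.6233)·e^(0.0993·10/12) = 540.5767 × 1.086270 = 587.2123
Value (long) = (F − K)·e^(−rT) = (587.2123 − 534.36) × 0.920581 = 48.6548
Value = £48.65

£48.65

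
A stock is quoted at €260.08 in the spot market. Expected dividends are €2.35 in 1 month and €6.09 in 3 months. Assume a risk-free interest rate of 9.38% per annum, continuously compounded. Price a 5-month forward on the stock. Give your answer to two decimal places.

€261.84

PV(dividends) I = 2.35·e^(−0.0938·1/12) + 6.09·e^(−0.0938·3/12)
I = 2.3317 + 5.9489 = 8.2806
F = (S − I)·e^(rT) = (260.08 − 8.2806) · e^(0.0938·5/12)
= 251.7994 · e^0.039083 = 251.7994 × 1.039857 = €261.84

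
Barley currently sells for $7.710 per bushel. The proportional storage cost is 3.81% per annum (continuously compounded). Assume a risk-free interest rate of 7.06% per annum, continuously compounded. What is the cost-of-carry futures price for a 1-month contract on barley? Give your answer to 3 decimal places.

Net carry = r + u − y = 0.0706 + 0.0381 − 0.0000 = 0.1087
F = S·e^((r+u−y)T) = 7.710 · e^(0.1087 × 1/12) = 7.710 · e^0.009058
= 7.710 × 1.009099 = $7.780 per bushel

$7.780 per bushel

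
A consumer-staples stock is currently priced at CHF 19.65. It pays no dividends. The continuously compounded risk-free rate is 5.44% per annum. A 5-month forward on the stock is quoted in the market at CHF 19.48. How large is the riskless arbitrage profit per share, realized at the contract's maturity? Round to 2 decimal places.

CHF 0.62 per share

Fair forward: F* = S·e^(carry·T), with carry = r = 0.0544
F* = 19.65 · e^(0.0544 × 5/12) = 19.65 · e^0.022667 = 19.65 × 1.022926 = CHF 20.1005
Market CHF 19.48 < fair CHF 20.1005: forward underpriced → reverse cash-and-carry (short spot, go long the forward).
At maturity, profit = |F_mkt − F*| = |19.48 − 20.1005| = CHF 0.62 per share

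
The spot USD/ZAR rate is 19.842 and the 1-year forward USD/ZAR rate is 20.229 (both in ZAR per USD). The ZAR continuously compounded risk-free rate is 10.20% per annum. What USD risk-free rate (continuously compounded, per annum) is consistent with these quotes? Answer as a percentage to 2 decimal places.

8.27%

F = S·e^((r_ZAR − r_USD)T) ⇒ r_USD = r_ZAR − ln(F/S)/T
ln(20.229/19.842) = 0.019316; /(1) = 0.019316
r_USD = 0.1020 − 0.019316 = 0.082684
r_USD = 8.27%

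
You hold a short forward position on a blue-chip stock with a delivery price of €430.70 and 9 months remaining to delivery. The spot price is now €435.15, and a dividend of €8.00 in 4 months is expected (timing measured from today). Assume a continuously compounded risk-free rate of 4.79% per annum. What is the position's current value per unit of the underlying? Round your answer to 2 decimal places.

PV(remaining dividends) I = 8.00·e^(−0.0479·4/12) = 7.8733
Current forward F = (S − I)·e^(rT) = (435.15 − 7.8733)·e^(0.0479·9/12) = 427.2767 × 1.036578 = 442.9056
Value (long) = (F − K)·e^(−rT) = (442.9056 − 430.70) × 0.964713 = 11.7749
Short position value = −(long value) = -€11.77

-€11.77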